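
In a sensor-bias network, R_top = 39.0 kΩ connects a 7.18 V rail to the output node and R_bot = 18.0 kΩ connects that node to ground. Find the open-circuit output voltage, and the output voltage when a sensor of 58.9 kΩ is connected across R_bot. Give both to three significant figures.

Unloaded: 2.27 V; loaded: 1.88 V

Open-circuit: V = 7.18 × 18.0/(39.0 + 18.0) = 2.27 V.
With the load, R_bot becomes R_bot‖R_L = 13.79 kΩ, so V = 7.18 × 13.79/52.79 = 1.88 V.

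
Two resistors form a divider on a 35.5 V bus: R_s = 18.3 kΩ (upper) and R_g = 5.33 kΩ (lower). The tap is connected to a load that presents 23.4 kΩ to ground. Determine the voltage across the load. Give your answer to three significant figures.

V_out ≈ 6.81 V

The load sits in parallel with R_g: R_g‖R_L = (5.33 × 23.4) / (5.33 + 23.4) = 4.341 kΩ.
V_out = 35.5 × 4.341 / (18.3 + 4.341) = 35.5 × 4.341/22.64 = 6.81 V.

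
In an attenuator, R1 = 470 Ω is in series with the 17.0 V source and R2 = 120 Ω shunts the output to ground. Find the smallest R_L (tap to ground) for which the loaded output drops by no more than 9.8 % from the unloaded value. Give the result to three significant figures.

Output resistance R_th = R1‖R2 = (470 × 120)/590.0 = 95.59 Ω.
The fractional drop is R_th/(R_th + R_L); requiring this ≤ 0.0980 gives R_L ≥ R_th(1/0.0980 − 1) = 95.59 × 9.204 = 880 Ω.

R_L(min) ≈ 880 Ω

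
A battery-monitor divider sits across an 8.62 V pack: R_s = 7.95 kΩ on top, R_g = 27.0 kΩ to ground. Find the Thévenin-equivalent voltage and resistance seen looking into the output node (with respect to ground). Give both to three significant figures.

V_th is the open-circuit tap voltage: 8.62 × 27.0/(7.95 + 27.0) = 6.66 V.
With the supply zeroed, R_s and R_g appear in parallel from the tap: R_th = R_s‖R_g = (7.95 × 27.0)/34.95 = 6.14 kΩ.

V_th = 6.66 V, R_th = 6.14 kΩ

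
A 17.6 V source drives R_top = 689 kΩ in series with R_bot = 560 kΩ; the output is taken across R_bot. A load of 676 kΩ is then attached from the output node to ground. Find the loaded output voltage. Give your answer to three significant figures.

V_out ≈ 5.42 V

The load sits in parallel with R_bot: R_bot‖R_L = (560 × 676) / (560 + 676) = 306.3 kΩ.
V_out = 17.6 × 306.3 / (689 + 306.3) = 17.6 × 306.3/995.3 = 5.42 V.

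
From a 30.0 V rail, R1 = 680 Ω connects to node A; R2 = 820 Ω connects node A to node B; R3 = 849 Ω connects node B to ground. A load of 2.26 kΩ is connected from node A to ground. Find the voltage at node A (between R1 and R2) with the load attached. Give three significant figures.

Below node A the series string R2+R3 = 1669 Ω sits in parallel with the 2260 Ω load: 960.0 Ω.
V_A = 30.0 × 960.0/(680 + 960.0) = 17.6 V.

V ≈ 17.6 V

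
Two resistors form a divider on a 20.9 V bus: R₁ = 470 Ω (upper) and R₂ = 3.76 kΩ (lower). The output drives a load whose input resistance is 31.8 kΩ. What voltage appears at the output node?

V_out ≈ 18.3 V

The load sits in parallel with R₂: R₂‖R_L = (3760 × 31800) / (3760 + 31800) = 3362 Ω.
V_out = 20.9 × 3362 / (470 + 3362) = 20.9 × 3362/3832 = 18.3 V.
(Unloaded it would have been 18.6 V.)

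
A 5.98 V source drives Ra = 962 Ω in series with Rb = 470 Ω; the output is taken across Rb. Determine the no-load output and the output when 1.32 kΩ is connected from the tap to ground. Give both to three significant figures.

Unloaded: 1.96 V; loaded: 1.58 V

Open-circuit: V = 5.98 × 470/(962 + 470) = 1.96 V.
With the load, Rb becomes Rb‖R_L = 346.6 Ω, so V = 5.98 × 346.6/1309 = 1.58 V.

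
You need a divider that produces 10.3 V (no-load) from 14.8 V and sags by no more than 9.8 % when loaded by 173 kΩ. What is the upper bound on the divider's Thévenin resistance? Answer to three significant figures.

R_th ≤ 18.8 kΩ

Loading drop = R_th/(R_th + R_L) ≤ 0.0980, so R_th ≤ R_L · ε/(1−ε) = 173 kΩ × 0.0980/0.9020 = 18.8 kΩ.
(Any R1, R2 with R2/(R1+R2) = 0.696 and R1‖R2 ≤ 18.8 kΩ will meet the spec.)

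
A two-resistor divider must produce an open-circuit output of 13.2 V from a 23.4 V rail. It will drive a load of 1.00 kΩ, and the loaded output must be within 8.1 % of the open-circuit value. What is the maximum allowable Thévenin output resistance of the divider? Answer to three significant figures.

Loading drop = R_th/(R_th + R_L) ≤ 0.0810, so R_th ≤ R_L · ε/(1−ε) = 1.00 kΩ × 0.0810/0.9190 = 88.1 Ω.

R_th ≤ 88.1 Ω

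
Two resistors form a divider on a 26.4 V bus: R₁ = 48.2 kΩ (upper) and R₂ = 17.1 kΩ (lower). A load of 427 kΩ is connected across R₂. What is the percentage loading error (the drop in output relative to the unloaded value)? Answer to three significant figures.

2.87 %

The divider's output (Thévenin) resistance is R₁‖R₂ = 12.62 kΩ.
Fractional drop under load = R_th/(R_th + R_L) = 12.62 / (12.62 + 427) = 0.02871.
So the output falls by 2.87 %.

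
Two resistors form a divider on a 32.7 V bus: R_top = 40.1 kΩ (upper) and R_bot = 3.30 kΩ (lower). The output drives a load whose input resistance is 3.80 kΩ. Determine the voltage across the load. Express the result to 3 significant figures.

The load sits in parallel with R_bot: R_bot‖R_L = (3.30 × 3.80) / (3.30 + 3.80) = 1.766 kΩ.
V_out = 32.7 × 1.766 / (40.1 + 1.766) = 32.7 × 1.766/41.87 = 1.38 V.

V_out ≈ 1.38 V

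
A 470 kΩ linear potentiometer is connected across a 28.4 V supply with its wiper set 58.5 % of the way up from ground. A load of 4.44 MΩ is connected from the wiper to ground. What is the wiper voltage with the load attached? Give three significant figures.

The wiper splits the pot into (1−α)R = 195.1 kΩ above and αR = 274.9 kΩ below.
Lower section ‖ load = 258.9 kΩ.
V_wiper = 28.4 × 258.9/(195.1 + 258.9) = 16.2 V.

V ≈ 16.2 V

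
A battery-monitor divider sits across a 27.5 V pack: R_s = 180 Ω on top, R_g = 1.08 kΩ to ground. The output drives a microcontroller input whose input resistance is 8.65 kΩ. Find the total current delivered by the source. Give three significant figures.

I ≈ 24.1 mA

R_g‖R_L = 960.1 Ω, so the source sees R_s + R_g‖R_L = 1140 Ω.
I = 27.5 V / 1140 Ω = 24.1 mA.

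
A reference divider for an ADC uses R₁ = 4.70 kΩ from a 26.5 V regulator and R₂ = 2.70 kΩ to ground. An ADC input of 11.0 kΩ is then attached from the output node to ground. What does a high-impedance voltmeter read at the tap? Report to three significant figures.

V_out ≈ 8.36 V

The load sits in parallel with R₂: R₂‖R_L = (2.70 × 11.0) / (2.70 + 11.0) = 2.168 kΩ.
V_out = 26.5 × 2.168 / (4.70 + 2.168) = 26.5 × 2.168/6.868 = 8.36 V.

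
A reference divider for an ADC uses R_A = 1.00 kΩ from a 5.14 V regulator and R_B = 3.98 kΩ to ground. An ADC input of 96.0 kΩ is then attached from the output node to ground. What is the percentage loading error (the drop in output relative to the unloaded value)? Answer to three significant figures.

The divider's output (Thévenin) resistance is R_A‖R_B = 0.7992 kΩ.
Fractional drop under load = R_th/(R_th + R_L) = 0.7992 / (0.7992 + 96.0) = 0.008256.
So the output falls by 0.826 %.

0.826 %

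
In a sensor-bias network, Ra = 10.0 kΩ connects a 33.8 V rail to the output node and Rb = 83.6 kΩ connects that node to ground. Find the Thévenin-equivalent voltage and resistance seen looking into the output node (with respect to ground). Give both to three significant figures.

V_th is the open-circuit tap voltage: 33.8 × 83.6/(10.0 + 83.6) = 30.2 V.
With the supply zeroed, Ra and Rb appear in parallel from the tap: R_th = Ra‖Rb = (10.0 × 83.6)/93.60 = 8.93 kΩ.

V_th = 30.2 V, R_th = 8.93 kΩ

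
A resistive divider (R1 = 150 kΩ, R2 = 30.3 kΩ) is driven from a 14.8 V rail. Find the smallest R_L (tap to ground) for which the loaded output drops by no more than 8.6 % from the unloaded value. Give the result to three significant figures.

R_L(min) ≈ 268 kΩ

Output resistance R_th = R1‖R2 = (150 × 30.3)/180.3 = 25.21 kΩ.
The fractional drop is R_th/(R_th + R_L); requiring this ≤ 0.0860 gives R_L ≥ R_th(1/0.0860 − 1) = 25.21 × 10.63 = 268 kΩ.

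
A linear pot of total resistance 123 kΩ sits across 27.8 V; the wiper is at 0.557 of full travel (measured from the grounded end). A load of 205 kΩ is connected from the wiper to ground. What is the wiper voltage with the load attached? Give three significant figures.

V ≈ 13.5 V

The wiper splits the pot into (1−α)R = 54.49 kΩ above and αR = 68.51 kΩ below.
Lower section ‖ load = 51.35 kΩ.
V_wiper = 27.8 × 51.35/(54.49 + 51.35) = 13.5 V.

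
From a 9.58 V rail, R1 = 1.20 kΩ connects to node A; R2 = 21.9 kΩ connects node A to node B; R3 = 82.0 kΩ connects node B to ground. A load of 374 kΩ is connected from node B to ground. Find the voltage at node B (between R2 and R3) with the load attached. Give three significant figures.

V ≈ 7.13 V

At node B, R3 is in parallel with the load: R3‖R_L = 67.25 kΩ.
Below node A the resistance is R2 + (R3‖R_L) = 89.15 kΩ, so V_A = 9.58 × 89.15/90.35 = 9.453 V.
Then V_B = V_A × (R3‖R_L)/(R2 + R3‖R_L) = 9.453 × 67.25/89.15 = 7.13 V.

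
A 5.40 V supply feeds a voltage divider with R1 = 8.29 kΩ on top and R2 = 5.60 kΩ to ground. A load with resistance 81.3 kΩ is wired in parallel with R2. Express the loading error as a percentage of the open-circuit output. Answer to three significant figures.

3.95 %

The divider's output (Thévenin) resistance is R1‖R2 = 3.342 kΩ.
Fractional drop under load = R_th/(R_th + R_L) = 3.342 / (3.342 + 81.3) = 0.03949.
So the output falls by 3.95 %.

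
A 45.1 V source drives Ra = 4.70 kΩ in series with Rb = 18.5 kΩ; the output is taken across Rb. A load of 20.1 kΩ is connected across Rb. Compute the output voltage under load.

The load sits in parallel with Rb: Rb‖R_L = (18.5 × 20.1) / (18.5 + 20.1) = 9.633 kΩ.
V_out = 45.1 × 9.633 / (4.70 + 9.633) = 45.1 × 9.633/14.33 = 30.3 V.
(Unloaded it would have been 36.0 V.)

V_out ≈ 30.3 V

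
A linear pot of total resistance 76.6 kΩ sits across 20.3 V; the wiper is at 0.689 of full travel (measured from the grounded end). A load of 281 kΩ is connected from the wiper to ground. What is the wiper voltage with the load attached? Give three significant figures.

V ≈ 13.2 V

The wiper splits the pot into (1−α)R = 23.82 kΩ above and αR = 52.78 kΩ below.
Lower section ‖ load = 44.43 kΩ.
V_wiper = 20.3 × 44.43/(23.82 + 44.43) = 13.2 V.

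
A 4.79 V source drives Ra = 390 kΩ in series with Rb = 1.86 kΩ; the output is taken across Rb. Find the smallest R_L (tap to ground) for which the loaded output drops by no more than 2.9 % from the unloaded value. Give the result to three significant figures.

R_L(min) ≈ 62.0 kΩ

Output resistance R_th = Ra‖Rb = (390 × 1.86)/391.9 = 1.851 kΩ.
The fractional drop is R_th/(R_th + R_L); requiring this ≤ 0.0290 gives R_L ≥ R_th(1/0.0290 − 1) = 1.851 × 33.48 = 62.0 kΩ.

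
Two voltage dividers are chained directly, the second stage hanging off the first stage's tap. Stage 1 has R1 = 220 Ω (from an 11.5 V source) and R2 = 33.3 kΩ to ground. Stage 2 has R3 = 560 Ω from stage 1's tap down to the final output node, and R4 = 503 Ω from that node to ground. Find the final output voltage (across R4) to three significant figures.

Stage 2 presents R3+R4 = 1063 Ω as a load on stage 1's tap.
Stage 1's lower leg becomes R2‖(R3+R4) = 1030 Ω, so V_mid = 11.5 × 1030/1250 = 9.476 V.
Stage 2 is itself unloaded: V_out = V_mid × R4/(R3+R4) = 9.476 × 503/1063 = 4.48 V.

V_out ≈ 4.48 V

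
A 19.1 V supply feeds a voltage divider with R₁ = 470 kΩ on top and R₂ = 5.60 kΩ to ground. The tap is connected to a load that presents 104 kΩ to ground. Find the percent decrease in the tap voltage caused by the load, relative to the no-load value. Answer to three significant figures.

The divider's output (Thévenin) resistance is R₁‖R₂ = 5.534 kΩ.
Fractional drop under load = R_th/(R_th + R_L) = 5.534 / (5.534 + 104) = 0.05052.
So the output falls by 5.05 %.

5.05 %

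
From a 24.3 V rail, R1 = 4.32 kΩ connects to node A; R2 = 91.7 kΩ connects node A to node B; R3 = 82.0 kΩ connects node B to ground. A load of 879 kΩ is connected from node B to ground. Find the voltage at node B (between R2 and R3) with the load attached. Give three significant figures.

At node B, R3 is in parallel with the load: R3‖R_L = 75.00 kΩ.
Below node A the resistance is R2 + (R3‖R_L) = 166.7 kΩ, so V_A = 24.3 × 166.7/171.0 = 23.69 V.
Then V_B = V_A × (R3‖R_L)/(R2 + R3‖R_L) = 23.69 × 75.00/166.7 = 10.7 V.

V ≈ 10.7 V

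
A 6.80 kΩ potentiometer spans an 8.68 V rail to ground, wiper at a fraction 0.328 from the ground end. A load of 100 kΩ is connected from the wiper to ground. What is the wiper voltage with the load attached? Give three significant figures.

The wiper splits the pot into (1−α)R = 4.570 kΩ above and αR = 2.230 kΩ below.
Lower section ‖ load = 2.182 kΩ.
V_wiper = 8.68 × 2.182/(4.570 + 2.182) = 2.80 V.

V ≈ 2.80 V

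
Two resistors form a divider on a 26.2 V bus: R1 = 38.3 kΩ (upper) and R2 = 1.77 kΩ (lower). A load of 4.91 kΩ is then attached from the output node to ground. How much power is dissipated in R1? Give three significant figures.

Total resistance from the source is R1 + (R2‖R_L) = 39.60 kΩ, so I = 26.2/39.60 kΩ = 0.6616 mA.
P = I²·R1 = (0.6616 mA)² × 38.3 kΩ = 16.8 mW.

P ≈ 16.8 mW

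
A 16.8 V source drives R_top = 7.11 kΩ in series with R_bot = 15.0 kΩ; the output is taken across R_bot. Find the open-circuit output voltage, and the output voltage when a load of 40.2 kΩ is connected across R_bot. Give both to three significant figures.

Open-circuit: V = 16.8 × 15.0/(7.11 + 15.0) = 11.4 V.
With the load, R_bot becomes R_bot‖R_L = 10.92 kΩ, so V = 16.8 × 10.92/18.03 = 10.2 V.

Unloaded: 11.4 V; loaded: 10.2 V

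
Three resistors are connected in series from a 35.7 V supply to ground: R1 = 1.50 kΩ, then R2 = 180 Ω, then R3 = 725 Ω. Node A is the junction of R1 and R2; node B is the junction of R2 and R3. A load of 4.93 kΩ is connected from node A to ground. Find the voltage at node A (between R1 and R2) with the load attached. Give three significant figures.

V ≈ 12.1 V

Below node A the series string R2+R3 = 905.0 Ω sits in parallel with the 4930 Ω load: 764.6 Ω.
V_A = 35.7 × 764.6/(1500 + 764.6) = 12.1 V.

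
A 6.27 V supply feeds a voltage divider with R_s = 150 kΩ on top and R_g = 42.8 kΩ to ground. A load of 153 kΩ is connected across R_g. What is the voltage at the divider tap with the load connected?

The load sits in parallel with R_g: R_g‖R_L = (42.8 × 153) / (42.8 + 153) = 33.44 kΩ.
V_out = 6.27 × 33.44 / (150 + 33.44) = 6.27 × 33.44/183.4 = 1.14 V.
(Unloaded it would have been 1.39 V.)

V_out ≈ 1.14 V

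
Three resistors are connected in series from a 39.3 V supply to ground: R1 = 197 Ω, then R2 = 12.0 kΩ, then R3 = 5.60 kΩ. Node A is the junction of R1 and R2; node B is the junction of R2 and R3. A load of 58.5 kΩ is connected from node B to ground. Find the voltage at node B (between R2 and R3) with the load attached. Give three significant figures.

At node B, R3 is in parallel with the load: R3‖R_L = 5111 Ω.
Below node A the resistance is R2 + (R3‖R_L) = 17110 Ω, so V_A = 39.3 × 17110/17310 = 38.85 V.
Then V_B = V_A × (R3‖R_L)/(R2 + R3‖R_L) = 38.85 × 5111/17110 = 11.6 V.

V ≈ 11.6 V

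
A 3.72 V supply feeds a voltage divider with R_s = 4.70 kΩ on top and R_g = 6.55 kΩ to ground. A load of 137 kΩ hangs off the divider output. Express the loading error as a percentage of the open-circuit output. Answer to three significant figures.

1.96 %

The divider's output (Thévenin) resistance is R_s‖R_g = 2.736 kΩ.
Fractional drop under load = R_th/(R_th + R_L) = 2.736 / (2.736 + 137) = 0.01958.
So the output falls by 1.96 %.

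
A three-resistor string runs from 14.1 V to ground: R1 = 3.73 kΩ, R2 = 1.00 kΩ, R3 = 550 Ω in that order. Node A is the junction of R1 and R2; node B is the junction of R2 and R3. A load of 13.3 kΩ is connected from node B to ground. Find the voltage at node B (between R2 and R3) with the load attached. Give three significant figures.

V ≈ 1.42 V

At node B, R3 is in parallel with the load: R3‖R_L = 528.2 Ω.
Below node A the resistance is R2 + (R3‖R_L) = 1528 Ω, so V_A = 14.1 × 1528/5258 = 4.098 V.
Then V_B = V_A × (R3‖R_L)/(R2 + R3‖R_L) = 4.098 × 528.2/1528 = 1.42 V.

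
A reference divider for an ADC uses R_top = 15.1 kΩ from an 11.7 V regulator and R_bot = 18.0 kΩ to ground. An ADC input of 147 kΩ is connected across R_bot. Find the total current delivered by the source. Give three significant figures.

I ≈ 0.376 mA

R_bot‖R_L = 16.04 kΩ, so the source sees R_top + R_bot‖R_L = 31.14 kΩ.
I = 11.7 V / 31.14 kΩ = 0.376 mA.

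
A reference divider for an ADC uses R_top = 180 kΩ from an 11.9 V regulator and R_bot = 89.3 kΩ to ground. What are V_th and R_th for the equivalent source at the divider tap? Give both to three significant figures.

V_th = 3.95 V, R_th = 59.7 kΩ

V_th is the open-circuit tap voltage: 11.9 × 89.3/(180 + 89.3) = 3.95 V.
With the supply zeroed, R_top and R_bot appear in parallel from the tap: R_th = R_top‖R_bot = (180 × 89.3)/269.3 = 59.7 kΩ.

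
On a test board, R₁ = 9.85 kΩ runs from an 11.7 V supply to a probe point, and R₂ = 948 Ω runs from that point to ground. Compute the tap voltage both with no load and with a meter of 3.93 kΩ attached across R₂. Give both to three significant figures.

Unloaded: 1.03 V; loaded: 0.842 V

Open-circuit: V = 11.7 × 948/(9850 + 948) = 1.03 V.
With the load, R₂ becomes R₂‖R_L = 763.8 Ω, so V = 11.7 × 763.8/10610 = 0.842 V.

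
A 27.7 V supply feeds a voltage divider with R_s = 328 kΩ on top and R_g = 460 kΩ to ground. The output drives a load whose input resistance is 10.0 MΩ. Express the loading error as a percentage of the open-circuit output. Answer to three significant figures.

1.88 %

The divider's output (Thévenin) resistance is R_s‖R_g = 191.5 kΩ.
Fractional drop under load = R_th/(R_th + R_L) = 191.5 / (191.5 + 10000) = 0.01879.
So the output falls by 1.88 %.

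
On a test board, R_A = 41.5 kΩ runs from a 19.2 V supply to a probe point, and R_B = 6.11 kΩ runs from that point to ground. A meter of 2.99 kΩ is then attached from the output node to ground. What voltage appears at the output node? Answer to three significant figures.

V_out ≈ 0.886 V

The load sits in parallel with R_B: R_B‖R_L = (6.11 × 2.99) / (6.11 + 2.99) = 2.008 kΩ.
V_out = 19.2 × 2.008 / (41.5 + 2.008) = 19.2 × 2.008/43.51 = 0.886 V.
(Unloaded it would have been 2.46 V.)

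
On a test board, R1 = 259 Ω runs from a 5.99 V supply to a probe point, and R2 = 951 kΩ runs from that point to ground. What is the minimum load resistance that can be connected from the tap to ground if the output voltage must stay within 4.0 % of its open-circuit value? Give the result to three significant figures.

Output resistance R_th = R1‖R2 = (259 × 951000)/951300 = 258.9 Ω.
The fractional drop is R_th/(R_th + R_L); requiring this ≤ 0.0400 gives R_L ≥ R_th(1/0.0400 − 1) = 258.9 × 24.00 = 6.21 kΩ.

R_L(min) ≈ 6.21 kΩ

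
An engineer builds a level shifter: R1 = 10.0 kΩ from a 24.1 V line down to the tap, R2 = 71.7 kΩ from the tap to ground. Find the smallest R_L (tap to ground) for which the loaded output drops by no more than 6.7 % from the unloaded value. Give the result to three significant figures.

R_L(min) ≈ 122 kΩ

Output resistance R_th = R1‖R2 = (10.0 × 71.7)/81.70 = 8.776 kΩ.
The fractional drop is R_th/(R_th + R_L); requiring this ≤ 0.0670 gives R_L ≥ R_th(1/0.0670 − 1) = 8.776 × 13.93 = 122 kΩ.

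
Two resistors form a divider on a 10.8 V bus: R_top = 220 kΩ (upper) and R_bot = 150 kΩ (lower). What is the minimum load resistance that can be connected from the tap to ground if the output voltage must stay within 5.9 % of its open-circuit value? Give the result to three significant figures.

R_L(min) ≈ 1.42 MΩ

Output resistance R_th = R_top‖R_bot = (220 × 150)/370.0 = 89.19 kΩ.
The fractional drop is R_th/(R_th + R_L); requiring this ≤ 0.0590 gives R_L ≥ R_th(1/0.0590 − 1) = 89.19 × 15.95 = 1.42 MΩ.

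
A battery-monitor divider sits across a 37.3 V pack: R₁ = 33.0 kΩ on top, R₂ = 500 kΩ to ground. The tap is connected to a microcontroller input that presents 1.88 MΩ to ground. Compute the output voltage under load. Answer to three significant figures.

V_out ≈ 34.4 V

The load sits in parallel with R₂: R₂‖R_L = (500 × 1880) / (500 + 1880) = 395.0 kΩ.
V_out = 37.3 × 395.0 / (33.0 + 395.0) = 37.3 × 395.0/428.0 = 34.4 V.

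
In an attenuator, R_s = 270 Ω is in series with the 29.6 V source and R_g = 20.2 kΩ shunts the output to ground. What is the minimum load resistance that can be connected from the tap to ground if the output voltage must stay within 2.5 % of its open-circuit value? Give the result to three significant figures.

Output resistance R_th = R_s‖R_g = (270 × 20200)/20470 = 266.4 Ω.
The fractional drop is R_th/(R_th + R_L); requiring this ≤ 0.0250 gives R_L ≥ R_th(1/0.0250 − 1) = 266.4 × 39.00 = 10.4 kΩ.

R_L(min) ≈ 10.4 kΩ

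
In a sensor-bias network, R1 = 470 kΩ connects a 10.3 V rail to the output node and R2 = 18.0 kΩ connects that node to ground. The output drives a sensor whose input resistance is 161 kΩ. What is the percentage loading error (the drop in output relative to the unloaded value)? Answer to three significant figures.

Unloaded V = 10.3 × 18.0/488.0 = 0.37992 V.
Loaded: R2‖R_L = 16.19 kΩ, giving V = 10.3 × 16.19/486.2 = 0.34299 V.
Drop = (0.37992 − 0.34299) / 0.37992 = 9.72 %.

9.72 %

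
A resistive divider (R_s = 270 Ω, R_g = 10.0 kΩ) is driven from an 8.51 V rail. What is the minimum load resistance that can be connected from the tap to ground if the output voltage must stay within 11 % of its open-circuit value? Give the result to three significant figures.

Output resistance R_th = R_s‖R_g = (270 × 10000)/10270 = 262.9 Ω.
The fractional drop is R_th/(R_th + R_L); requiring this ≤ 0.110 gives R_L ≥ R_th(1/0.110 − 1) = 262.9 × 8.091 = 2.13 kΩ.

R_L(min) ≈ 2.13 kΩ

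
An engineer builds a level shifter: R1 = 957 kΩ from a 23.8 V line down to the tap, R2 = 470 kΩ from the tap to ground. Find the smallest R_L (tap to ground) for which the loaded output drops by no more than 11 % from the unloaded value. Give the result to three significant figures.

Output resistance R_th = R1‖R2 = (957 × 470)/1427 = 315.2 kΩ.
The fractional drop is R_th/(R_th + R_L); requiring this ≤ 0.110 gives R_L ≥ R_th(1/0.110 − 1) = 315.2 × 8.091 = 2.55 MΩ.

R_L(min) ≈ 2.55 MΩ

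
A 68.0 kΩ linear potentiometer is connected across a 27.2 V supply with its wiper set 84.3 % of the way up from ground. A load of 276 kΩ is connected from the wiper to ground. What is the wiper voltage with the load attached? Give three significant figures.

V ≈ 22.2 V

The wiper splits the pot into (1−α)R = 10.68 kΩ above and αR = 57.32 kΩ below.
Lower section ‖ load = 47.47 kΩ.
V_wiper = 27.2 × 47.47/(10.68 + 47.47) = 22.2 V.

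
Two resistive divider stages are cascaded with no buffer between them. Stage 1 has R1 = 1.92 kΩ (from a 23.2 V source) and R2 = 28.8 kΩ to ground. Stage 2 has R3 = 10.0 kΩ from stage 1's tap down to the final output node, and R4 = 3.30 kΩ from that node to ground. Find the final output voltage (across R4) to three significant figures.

Stage 2 presents R3+R4 = 13.30 kΩ as a load on stage 1's tap.
Stage 1's lower leg becomes R2‖(R3+R4) = 9.098 kΩ, so V_mid = 23.2 × 9.098/11.02 = 19.16 V.
Stage 2 is itself unloaded: V_out = V_mid × R4/(R3+R4) = 19.16 × 3.30/13.30 = 4.75 V.

V_out ≈ 4.75 V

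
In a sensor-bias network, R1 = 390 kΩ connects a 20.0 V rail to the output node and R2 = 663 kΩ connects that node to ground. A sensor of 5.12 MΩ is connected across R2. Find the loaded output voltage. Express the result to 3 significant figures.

The load sits in parallel with R2: R2‖R_L = (663 × 5120) / (663 + 5120) = 587.0 kΩ.
V_out = 20.0 × 587.0 / (390 + 587.0) = 20.0 × 587.0/977.0 = 12.0 V.

V_out ≈ 12.0 V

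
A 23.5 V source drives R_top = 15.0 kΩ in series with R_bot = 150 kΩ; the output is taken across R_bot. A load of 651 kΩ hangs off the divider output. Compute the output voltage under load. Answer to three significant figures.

The load sits in parallel with R_bot: R_bot‖R_L = (150 × 651) / (150 + 651) = 121.9 kΩ.
V_out = 23.5 × 121.9 / (15.0 + 121.9) = 23.5 × 121.9/136.9 = 20.9 V.

V_out ≈ 20.9 V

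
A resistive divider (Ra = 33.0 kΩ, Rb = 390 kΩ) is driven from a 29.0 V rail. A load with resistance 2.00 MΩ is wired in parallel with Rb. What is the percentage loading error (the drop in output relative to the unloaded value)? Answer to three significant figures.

The divider's output (Thévenin) resistance is Ra‖Rb = 30.43 kΩ.
Fractional drop under load = R_th/(R_th + R_L) = 30.43 / (30.43 + 2000) = 0.01498.
So the output falls by 1.50 %.

1.50 %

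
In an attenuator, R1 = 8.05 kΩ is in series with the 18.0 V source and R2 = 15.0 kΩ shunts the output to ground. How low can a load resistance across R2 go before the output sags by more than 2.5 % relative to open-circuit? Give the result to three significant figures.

Output resistance R_th = R1‖R2 = (8.05 × 15.0)/23.05 = 5.239 kΩ.
The fractional drop is R_th/(R_th + R_L); requiring this ≤ 0.0250 gives R_L ≥ R_th(1/0.0250 − 1) = 5.239 × 39.00 = 204 kΩ.

R_L(min) ≈ 204 kΩ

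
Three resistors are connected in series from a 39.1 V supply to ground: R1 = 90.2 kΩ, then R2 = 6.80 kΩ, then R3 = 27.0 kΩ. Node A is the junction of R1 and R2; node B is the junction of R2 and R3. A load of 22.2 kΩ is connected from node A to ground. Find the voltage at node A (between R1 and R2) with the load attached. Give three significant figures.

V ≈ 5.06 V

Below node A the series string R2+R3 = 33.80 kΩ sits in parallel with the 22.2 kΩ load: 13.40 kΩ.
V_A = 39.1 × 13.40/(90.2 + 13.40) = 5.06 V.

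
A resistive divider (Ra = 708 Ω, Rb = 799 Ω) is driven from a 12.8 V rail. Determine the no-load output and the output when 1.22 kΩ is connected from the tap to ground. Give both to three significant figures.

Open-circuit: V = 12.8 × 799/(708 + 799) = 6.79 V.
With the load, Rb becomes Rb‖R_L = 482.8 Ω, so V = 12.8 × 482.8/1191 = 5.19 V.

Unloaded: 6.79 V; loaded: 5.19 V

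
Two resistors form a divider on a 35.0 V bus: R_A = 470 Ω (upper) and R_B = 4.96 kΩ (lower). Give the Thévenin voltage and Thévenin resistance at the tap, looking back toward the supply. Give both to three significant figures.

V_th is the open-circuit tap voltage: 35.0 × 4960/(470 + 4960) = 32.0 V.
With the supply zeroed, R_A and R_B appear in parallel from the tap: R_th = R_A‖R_B = (470 × 4960)/5430 = 429 Ω.

V_th = 32.0 V, R_th = 429 Ω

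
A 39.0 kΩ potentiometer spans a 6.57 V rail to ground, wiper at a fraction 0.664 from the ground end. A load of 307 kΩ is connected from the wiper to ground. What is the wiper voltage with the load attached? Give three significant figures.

The wiper splits the pot into (1−α)R = 13.10 kΩ above and αR = 25.90 kΩ below.
Lower section ‖ load = 23.88 kΩ.
V_wiper = 6.57 × 23.88/(13.10 + 23.88) = 4.24 V.

V ≈ 4.24 V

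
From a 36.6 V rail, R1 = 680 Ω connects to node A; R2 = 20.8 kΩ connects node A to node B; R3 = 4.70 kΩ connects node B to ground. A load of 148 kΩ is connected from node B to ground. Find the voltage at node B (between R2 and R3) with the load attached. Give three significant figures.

V ≈ 6.40 V

At node B, R3 is in parallel with the load: R3‖R_L = 4555 Ω.
Below node A the resistance is R2 + (R3‖R_L) = 25360 Ω, so V_A = 36.6 × 25360/26040 = 35.64 V.
Then V_B = V_A × (R3‖R_L)/(R2 + R3‖R_L) = 35.64 × 4555/25360 = 6.40 V.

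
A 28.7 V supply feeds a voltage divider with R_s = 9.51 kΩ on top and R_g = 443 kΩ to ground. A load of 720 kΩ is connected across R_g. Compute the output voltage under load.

V_out ≈ 27.7 V

The load sits in parallel with R_g: R_g‖R_L = (443 × 720) / (443 + 720) = 274.3 kΩ.
V_out = 28.7 × 274.3 / (9.51 + 274.3) = 28.7 × 274.3/283.8 = 27.7 V.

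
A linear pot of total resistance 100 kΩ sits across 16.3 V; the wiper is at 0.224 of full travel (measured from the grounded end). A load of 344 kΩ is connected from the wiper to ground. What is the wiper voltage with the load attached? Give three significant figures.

V ≈ 3.48 V

The wiper splits the pot into (1−α)R = 77.60 kΩ above and αR = 22.40 kΩ below.
Lower section ‖ load = 21.03 kΩ.
V_wiper = 16.3 × 21.03/(77.60 + 21.03) = 3.48 V.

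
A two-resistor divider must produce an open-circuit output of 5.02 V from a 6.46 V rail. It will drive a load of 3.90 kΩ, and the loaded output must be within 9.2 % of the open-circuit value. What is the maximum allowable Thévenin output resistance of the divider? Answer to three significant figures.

R_th ≤ 395 Ω

Loading drop = R_th/(R_th + R_L) ≤ 0.0920, so R_th ≤ R_L · ε/(1−ε) = 3.90 kΩ × 0.0920/0.9080 = 395 Ω.
(Any R1, R2 with R2/(R1+R2) = 0.777 and R1‖R2 ≤ 395 Ω will meet the spec.)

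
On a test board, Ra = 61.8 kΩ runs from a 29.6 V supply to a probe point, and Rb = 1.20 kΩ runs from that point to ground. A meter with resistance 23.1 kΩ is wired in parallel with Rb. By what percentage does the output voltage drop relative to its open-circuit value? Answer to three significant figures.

4.85 %

The divider's output (Thévenin) resistance is Ra‖Rb = 1.177 kΩ.
Fractional drop under load = R_th/(R_th + R_L) = 1.177 / (1.177 + 23.1) = 0.04849.
So the output falls by 4.85 %.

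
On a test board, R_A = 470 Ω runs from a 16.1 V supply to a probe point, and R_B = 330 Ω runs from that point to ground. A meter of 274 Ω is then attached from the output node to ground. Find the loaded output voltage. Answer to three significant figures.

The load sits in parallel with R_B: R_B‖R_L = (330 × 274) / (330 + 274) = 149.7 Ω.
V_out = 16.1 × 149.7 / (470 + 149.7) = 16.1 × 149.7/619.7 = 3.89 V.
(Unloaded it would have been 6.64 V.)

V_out ≈ 3.89 V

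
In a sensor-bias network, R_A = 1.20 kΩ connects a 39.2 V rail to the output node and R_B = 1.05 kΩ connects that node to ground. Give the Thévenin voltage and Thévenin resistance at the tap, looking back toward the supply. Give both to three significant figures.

V_th is the open-circuit tap voltage: 39.2 × 1.05/(1.20 + 1.05) = 18.3 V.
With the supply zeroed, R_A and R_B appear in parallel from the tap: R_th = R_A‖R_B = (1.20 × 1.05)/2.250 = 560 Ω.

V_th = 18.3 V, R_th = 560 Ω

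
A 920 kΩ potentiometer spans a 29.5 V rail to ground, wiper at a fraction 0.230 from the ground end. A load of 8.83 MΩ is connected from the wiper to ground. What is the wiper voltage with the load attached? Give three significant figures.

The wiper splits the pot into (1−α)R = 708.4 kΩ above and αR = 211.6 kΩ below.
Lower section ‖ load = 206.6 kΩ.
V_wiper = 29.5 × 206.6/(708.4 + 206.6) = 6.66 V.

V ≈ 6.66 V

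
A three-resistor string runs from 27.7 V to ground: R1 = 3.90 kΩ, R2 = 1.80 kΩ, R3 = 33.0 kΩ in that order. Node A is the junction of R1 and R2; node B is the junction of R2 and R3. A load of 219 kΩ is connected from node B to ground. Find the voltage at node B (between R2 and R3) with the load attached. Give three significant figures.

At node B, R3 is in parallel with the load: R3‖R_L = 28.68 kΩ.
Below node A the resistance is R2 + (R3‖R_L) = 30.48 kΩ, so V_A = 27.7 × 30.48/34.38 = 24.56 V.
Then V_B = V_A × (R3‖R_L)/(R2 + R3‖R_L) = 24.56 × 28.68/30.48 = 23.1 V.

V ≈ 23.1 V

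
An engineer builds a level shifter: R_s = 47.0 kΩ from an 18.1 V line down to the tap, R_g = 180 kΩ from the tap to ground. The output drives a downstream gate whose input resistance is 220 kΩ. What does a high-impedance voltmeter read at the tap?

The load sits in parallel with R_g: R_g‖R_L = (180 × 220) / (180 + 220) = 99.00 kΩ.
V_out = 18.1 × 99.00 / (47.0 + 99.00) = 18.1 × 99.00/146.0 = 12.3 V.

V_out ≈ 12.3 V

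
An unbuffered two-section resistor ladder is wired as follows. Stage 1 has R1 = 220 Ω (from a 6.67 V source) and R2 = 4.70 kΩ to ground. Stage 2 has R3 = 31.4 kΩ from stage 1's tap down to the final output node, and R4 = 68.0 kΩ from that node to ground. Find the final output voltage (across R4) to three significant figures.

V_out ≈ 4.35 V

Stage 2 presents R3+R4 = 99400 Ω as a load on stage 1's tap.
Stage 1's lower leg becomes R2‖(R3+R4) = 4488 Ω, so V_mid = 6.67 × 4488/4708 = 6.358 V.
Stage 2 is itself unloaded: V_out = V_mid × R4/(R3+R4) = 6.358 × 68000/99400 = 4.35 V.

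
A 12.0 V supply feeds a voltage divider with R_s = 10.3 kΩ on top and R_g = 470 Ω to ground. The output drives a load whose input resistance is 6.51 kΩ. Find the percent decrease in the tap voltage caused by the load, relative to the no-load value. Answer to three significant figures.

The divider's output (Thévenin) resistance is R_s‖R_g = 449.5 Ω.
Fractional drop under load = R_th/(R_th + R_L) = 449.5 / (449.5 + 6510) = 0.06459.
So the output falls by 6.46 %.

6.46 %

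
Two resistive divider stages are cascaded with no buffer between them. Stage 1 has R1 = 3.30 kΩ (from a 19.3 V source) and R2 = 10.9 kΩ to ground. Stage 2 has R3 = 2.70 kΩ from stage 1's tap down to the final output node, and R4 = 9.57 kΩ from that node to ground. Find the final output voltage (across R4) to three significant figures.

V_out ≈ 9.58 V

Stage 2 presents R3+R4 = 12.27 kΩ as a load on stage 1's tap.
Stage 1's lower leg becomes R2‖(R3+R4) = 5.772 kΩ, so V_mid = 19.3 × 5.772/9.072 = 12.28 V.
Stage 2 is itself unloaded: V_out = V_mid × R4/(R3+R4) = 12.28 × 9.57/12.27 = 9.58 V.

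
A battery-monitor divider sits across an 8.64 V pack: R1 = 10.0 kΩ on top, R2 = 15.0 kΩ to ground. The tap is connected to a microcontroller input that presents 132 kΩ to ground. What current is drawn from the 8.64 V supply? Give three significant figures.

R2‖R_L = 13.47 kΩ, so the source sees R1 + R2‖R_L = 23.47 kΩ.
I = 8.64 V / 23.47 kΩ = 0.368 mA.

I ≈ 0.368 mA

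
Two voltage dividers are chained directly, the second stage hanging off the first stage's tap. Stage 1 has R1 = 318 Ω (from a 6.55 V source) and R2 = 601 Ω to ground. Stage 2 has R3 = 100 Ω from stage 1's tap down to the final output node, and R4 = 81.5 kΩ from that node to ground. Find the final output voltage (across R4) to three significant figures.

Stage 2 presents R3+R4 = 81600 Ω as a load on stage 1's tap.
Stage 1's lower leg becomes R2‖(R3+R4) = 596.6 Ω, so V_mid = 6.55 × 596.6/914.6 = 4.273 V.
Stage 2 is itself unloaded: V_out = V_mid × R4/(R3+R4) = 4.273 × 81500/81600 = 4.27 V.

V_out ≈ 4.27 V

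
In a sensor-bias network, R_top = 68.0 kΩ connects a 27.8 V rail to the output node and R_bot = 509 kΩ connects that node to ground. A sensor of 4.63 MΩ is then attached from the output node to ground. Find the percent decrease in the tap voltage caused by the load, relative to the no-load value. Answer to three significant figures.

The divider's output (Thévenin) resistance is R_top‖R_bot = 59.99 kΩ.
Fractional drop under load = R_th/(R_th + R_L) = 59.99 / (59.99 + 4630) = 0.01279.
So the output falls by 1.28 %.

1.28 %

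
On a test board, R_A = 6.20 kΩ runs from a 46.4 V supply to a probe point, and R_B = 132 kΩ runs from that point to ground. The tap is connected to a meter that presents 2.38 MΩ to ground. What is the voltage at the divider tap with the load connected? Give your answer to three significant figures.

The load sits in parallel with R_B: R_B‖R_L = (132 × 2380) / (132 + 2380) = 125.1 kΩ.
V_out = 46.4 × 125.1 / (6.20 + 125.1) = 46.4 × 125.1/131.3 = 44.2 V.

V_out ≈ 44.2 V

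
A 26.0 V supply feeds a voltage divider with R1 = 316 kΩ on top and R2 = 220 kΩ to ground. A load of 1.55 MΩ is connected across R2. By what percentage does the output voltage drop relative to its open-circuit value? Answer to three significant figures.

The divider's output (Thévenin) resistance is R1‖R2 = 129.7 kΩ.
Fractional drop under load = R_th/(R_th + R_L) = 129.7 / (129.7 + 1550) = 0.07722.
So the output falls by 7.72 %.

7.72 %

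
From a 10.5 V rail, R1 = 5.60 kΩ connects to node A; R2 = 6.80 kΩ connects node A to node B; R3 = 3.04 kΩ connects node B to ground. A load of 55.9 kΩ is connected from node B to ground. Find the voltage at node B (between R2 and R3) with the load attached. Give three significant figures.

At node B, R3 is in parallel with the load: R3‖R_L = 2.883 kΩ.
Below node A the resistance is R2 + (R3‖R_L) = 9.683 kΩ, so V_A = 10.5 × 9.683/15.28 = 6.653 V.
Then V_B = V_A × (R3‖R_L)/(R2 + R3‖R_L) = 6.653 × 2.883/9.683 = 1.98 V.

V ≈ 1.98 V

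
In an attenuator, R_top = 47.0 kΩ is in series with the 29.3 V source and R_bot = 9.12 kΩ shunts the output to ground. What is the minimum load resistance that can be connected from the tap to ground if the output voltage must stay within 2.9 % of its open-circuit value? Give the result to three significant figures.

R_L(min) ≈ 256 kΩ

Output resistance R_th = R_top‖R_bot = (47.0 × 9.12)/56.12 = 7.638 kΩ.
The fractional drop is R_th/(R_th + R_L); requiring this ≤ 0.0290 gives R_L ≥ R_th(1/0.0290 − 1) = 7.638 × 33.48 = 256 kΩ.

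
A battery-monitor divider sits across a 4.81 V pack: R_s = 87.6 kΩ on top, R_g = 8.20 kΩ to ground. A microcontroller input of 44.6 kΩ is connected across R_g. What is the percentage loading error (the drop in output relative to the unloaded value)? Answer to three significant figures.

The divider's output (Thévenin) resistance is R_s‖R_g = 7.498 kΩ.
Fractional drop under load = R_th/(R_th + R_L) = 7.498 / (7.498 + 44.6) = 0.1439.
So the output falls by 14.4 %.

14.4 %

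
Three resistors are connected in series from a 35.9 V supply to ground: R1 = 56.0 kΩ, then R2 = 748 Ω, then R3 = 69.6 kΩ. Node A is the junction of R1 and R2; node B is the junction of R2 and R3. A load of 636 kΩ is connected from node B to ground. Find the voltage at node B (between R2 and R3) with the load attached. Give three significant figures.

V ≈ 18.8 V

At node B, R3 is in parallel with the load: R3‖R_L = 62730 Ω.
Below node A the resistance is R2 + (R3‖R_L) = 63480 Ω, so V_A = 35.9 × 63480/119500 = 19.07 V.
Then V_B = V_A × (R3‖R_L)/(R2 + R3‖R_L) = 19.07 × 62730/63480 = 18.8 V.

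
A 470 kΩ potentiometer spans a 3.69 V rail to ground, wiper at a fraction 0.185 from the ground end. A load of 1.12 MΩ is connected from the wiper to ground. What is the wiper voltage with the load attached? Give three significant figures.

V ≈ 0.642 V

The wiper splits the pot into (1−α)R = 383.1 kΩ above and αR = 86.95 kΩ below.
Lower section ‖ load = 80.69 kΩ.
V_wiper = 3.69 × 80.69/(383.1 + 80.69) = 0.642 V.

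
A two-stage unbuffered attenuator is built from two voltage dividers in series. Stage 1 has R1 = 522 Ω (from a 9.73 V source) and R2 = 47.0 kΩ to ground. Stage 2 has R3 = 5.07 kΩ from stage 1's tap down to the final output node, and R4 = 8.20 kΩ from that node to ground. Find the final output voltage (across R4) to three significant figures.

Stage 2 presents R3+R4 = 13270 Ω as a load on stage 1's tap.
Stage 1's lower leg becomes R2‖(R3+R4) = 10350 Ω, so V_mid = 9.73 × 10350/10870 = 9.263 V.
Stage 2 is itself unloaded: V_out = V_mid × R4/(R3+R4) = 9.263 × 8200/13270 = 5.72 V.

V_out ≈ 5.72 V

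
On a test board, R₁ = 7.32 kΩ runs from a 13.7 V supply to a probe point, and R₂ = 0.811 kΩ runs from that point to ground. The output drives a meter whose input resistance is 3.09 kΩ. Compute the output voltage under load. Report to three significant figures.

V_out ≈ 1.11 V

The load sits in parallel with R₂: R₂‖R_L = (811 × 3090) / (811 + 3090) = 642.4 Ω.
V_out = 13.7 × 642.4 / (7320 + 642.4) = 13.7 × 642.4/7962 = 1.11 V.
(Unloaded it would have been 1.37 V.)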